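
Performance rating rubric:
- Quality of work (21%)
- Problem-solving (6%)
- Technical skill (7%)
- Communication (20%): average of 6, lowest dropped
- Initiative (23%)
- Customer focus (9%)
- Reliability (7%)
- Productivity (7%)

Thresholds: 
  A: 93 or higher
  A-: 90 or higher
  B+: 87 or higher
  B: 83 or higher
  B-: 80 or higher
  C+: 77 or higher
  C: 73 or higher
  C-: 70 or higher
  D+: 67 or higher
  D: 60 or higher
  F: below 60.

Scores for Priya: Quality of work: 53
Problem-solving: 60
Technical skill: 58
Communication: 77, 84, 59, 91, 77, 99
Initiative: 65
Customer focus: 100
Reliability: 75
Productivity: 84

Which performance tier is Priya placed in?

Communication: drop 59 → average of remaining 5 = 428/5 = 85.6
Weighted total:
  Quality of work 53 × 0.21 = 11.13
  Problem-solving 60 × 0.06 = 3.6
  Technical skill 58 × 0.07 = 4.06
  Communication 85.6 × 0.2 = 17.12
  Initiative 65 × 0.23 = 14.95
  Customer focus 100 × 0.09 = 9
  Reliability 75 × 0.07 = 5.25
  Productivity 84 × 0.07 = 5.88
Sum = 70.99
70.99 is ≥ 70 and < 73 → C-

C-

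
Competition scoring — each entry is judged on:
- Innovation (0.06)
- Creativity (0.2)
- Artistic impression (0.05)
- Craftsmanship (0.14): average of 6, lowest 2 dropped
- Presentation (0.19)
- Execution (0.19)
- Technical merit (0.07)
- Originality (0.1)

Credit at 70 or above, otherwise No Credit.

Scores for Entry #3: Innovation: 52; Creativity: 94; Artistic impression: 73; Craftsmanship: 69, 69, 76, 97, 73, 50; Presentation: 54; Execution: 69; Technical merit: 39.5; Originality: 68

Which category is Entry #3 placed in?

Craftsmanship: drop 50, 69 → average of remaining 4 = 315/4 = 78.75
Weighted total:
  Innovation 52 × 0.06 = 3.12
  Creativity 94 × 0.2 = 18.8
  Artistic impression 73 × 0.05 = 3.65
  Craftsmanship 78.75 × 0.14 = 11.025
  Presentation 54 × 0.19 = 10.26
  Execution 69 × 0.19 = 13.11
  Technical merit 39.5 × 0.07 = 2.765
  Originality 68 × 0.1 = 6.8
Sum = 69.53
69.53 < 70 → No Credit

No Credit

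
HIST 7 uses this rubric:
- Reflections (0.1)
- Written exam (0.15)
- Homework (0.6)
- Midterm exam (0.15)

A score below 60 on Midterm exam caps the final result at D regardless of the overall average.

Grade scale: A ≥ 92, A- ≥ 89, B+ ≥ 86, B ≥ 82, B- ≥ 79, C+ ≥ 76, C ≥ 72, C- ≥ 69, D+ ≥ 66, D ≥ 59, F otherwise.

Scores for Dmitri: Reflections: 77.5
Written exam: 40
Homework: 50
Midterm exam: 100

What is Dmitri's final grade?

F

Midterm exam score 100 ≥ 60: minimum met.
Weighted total:
  Reflections 77.5 × 0.1 = 7.75
  Written exam 40 × 0.15 = 6
  Homework 50 × 0.6 = 30
  Midterm exam 100 × 0.15 = 15
Sum = 58.75
58.75 < 59 → F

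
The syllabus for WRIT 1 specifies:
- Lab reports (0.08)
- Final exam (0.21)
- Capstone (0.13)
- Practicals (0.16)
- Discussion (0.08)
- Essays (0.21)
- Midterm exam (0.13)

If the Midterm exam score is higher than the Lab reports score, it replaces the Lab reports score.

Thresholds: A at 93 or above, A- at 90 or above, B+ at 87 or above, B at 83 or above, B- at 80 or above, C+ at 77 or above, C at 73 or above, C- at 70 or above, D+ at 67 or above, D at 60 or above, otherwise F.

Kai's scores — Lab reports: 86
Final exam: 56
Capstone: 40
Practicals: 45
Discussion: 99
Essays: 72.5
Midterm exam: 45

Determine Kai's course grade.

Midterm exam (45) ≤ Lab reports (86), so Lab reports stays at 86.
Weighted total:
  Lab reports 86 × 0.08 = 6.88
  Final exam 56 × 0.21 = 11.76
  Capstone 40 × 0.13 = 5.2
  Practicals 45 × 0.16 = 7.2
  Discussion 99 × 0.08 = 7.92
  Essays 72.5 × 0.21 = 15.225
  Midterm exam 45 × 0.13 = 5.85
Sum = 60.035
60.035 is ≥ 60 and < 67 → D

D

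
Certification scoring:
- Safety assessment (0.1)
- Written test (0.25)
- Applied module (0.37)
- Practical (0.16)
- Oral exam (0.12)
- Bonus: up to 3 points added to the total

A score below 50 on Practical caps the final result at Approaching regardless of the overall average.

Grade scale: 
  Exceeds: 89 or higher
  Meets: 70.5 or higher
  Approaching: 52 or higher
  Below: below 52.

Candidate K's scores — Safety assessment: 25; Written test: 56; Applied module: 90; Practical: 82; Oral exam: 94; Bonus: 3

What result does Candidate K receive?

Meets

Practical score 82 ≥ 50: minimum met.
Weighted total:
  Safety assessment 25 × 0.1 = 2.5
  Written test 56 × 0.25 = 14
  Applied module 90 × 0.37 = 33.3
  Practical 82 × 0.16 = 13.12
  Oral exam 94 × 0.12 = 11.28
Sum = 74.2
Bonus: 74.2 + 3 = 77.2
77.2 is ≥ 70.5 and < 89 → Meets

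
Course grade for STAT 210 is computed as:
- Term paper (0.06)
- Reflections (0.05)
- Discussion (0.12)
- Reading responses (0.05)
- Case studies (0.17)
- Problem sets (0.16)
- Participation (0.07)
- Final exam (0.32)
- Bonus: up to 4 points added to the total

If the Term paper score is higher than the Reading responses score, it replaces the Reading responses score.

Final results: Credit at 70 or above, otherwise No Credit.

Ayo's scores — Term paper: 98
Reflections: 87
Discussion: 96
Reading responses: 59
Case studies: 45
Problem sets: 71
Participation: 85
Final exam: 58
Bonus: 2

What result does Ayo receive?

Credit

Term paper (98) > Reading responses (59), so Reading responses counts as 98.
Weighted total:
  Term paper 98 × 0.06 = 5.88
  Reflections 87 × 0.05 = 4.35
  Discussion 96 × 0.12 = 11.52
  Reading responses 98 × 0.05 = 4.9
  Case studies 45 × 0.17 = 7.65
  Problem sets 71 × 0.16 = 11.36
  Participation 85 × 0.07 = 5.95
  Final exam 58 × 0.32 = 18.56
Sum = 70.17
Bonus: 70.17 + 2 = 72.17
72.17 ≥ 70 → Credit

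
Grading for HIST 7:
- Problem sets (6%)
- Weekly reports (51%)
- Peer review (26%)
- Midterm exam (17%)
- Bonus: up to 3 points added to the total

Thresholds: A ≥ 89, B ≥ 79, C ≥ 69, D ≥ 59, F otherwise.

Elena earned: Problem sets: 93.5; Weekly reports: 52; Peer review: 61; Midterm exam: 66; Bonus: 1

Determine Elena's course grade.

D

Weighted total:
  Problem sets 93.5 × 0.06 = 5.61
  Weekly reports 52 × 0.51 = 26.52
  Peer review 61 × 0.26 = 15.86
  Midterm exam 66 × 0.17 = 11.22
Sum = 59.21
Bonus: 59.21 + 1 = 60.21
60.21 is ≥ 59 and < 69 → D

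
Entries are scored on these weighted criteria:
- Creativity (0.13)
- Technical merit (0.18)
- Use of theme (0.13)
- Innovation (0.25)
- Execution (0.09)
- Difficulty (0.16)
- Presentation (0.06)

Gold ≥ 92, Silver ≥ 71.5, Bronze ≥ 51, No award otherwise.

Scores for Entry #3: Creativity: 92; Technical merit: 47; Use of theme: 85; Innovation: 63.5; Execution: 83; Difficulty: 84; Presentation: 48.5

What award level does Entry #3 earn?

Weighted total:
  Creativity 92 × 0.13 = 11.96
  Technical merit 47 × 0.18 = 8.46
  Use of theme 85 × 0.13 = 11.05
  Innovation 63.5 × 0.25 = 15.875
  Execution 83 × 0.09 = 7.47
  Difficulty 84 × 0.16 = 13.44
  Presentation 48.5 × 0.06 = 2.91
Sum = 71.165
71.165 is ≥ 51 and < 71.5 → Bronze

Bronze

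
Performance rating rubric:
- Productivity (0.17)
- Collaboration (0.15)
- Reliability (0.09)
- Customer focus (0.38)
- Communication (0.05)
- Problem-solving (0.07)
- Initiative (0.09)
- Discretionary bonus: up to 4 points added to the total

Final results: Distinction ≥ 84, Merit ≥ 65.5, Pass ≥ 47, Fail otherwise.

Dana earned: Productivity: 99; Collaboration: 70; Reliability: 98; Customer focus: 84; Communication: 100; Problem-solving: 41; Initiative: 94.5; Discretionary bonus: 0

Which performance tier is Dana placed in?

Distinction

Weighted total:
  Productivity 99 × 0.17 = 16.83
  Collaboration 70 × 0.15 = 10.5
  Reliability 98 × 0.09 = 8.82
  Customer focus 84 × 0.38 = 31.92
  Communication 100 × 0.05 = 5
  Problem-solving 41 × 0.07 = 2.87
  Initiative 94.5 × 0.09 = 8.505
Sum = 84.445
Discretionary bonus: 84.445 + 0 = 84.445
84.445 ≥ 84 → Distinction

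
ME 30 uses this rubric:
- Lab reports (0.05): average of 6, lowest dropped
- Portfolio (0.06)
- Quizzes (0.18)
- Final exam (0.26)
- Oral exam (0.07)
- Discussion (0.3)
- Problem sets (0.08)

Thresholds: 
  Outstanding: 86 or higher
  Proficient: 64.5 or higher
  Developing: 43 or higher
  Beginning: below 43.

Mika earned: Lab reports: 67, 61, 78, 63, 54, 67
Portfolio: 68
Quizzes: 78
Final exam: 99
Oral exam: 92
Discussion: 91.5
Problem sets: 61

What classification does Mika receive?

Lab reports: drop 54 → average of remaining 5 = 336/5 = 67.2
Weighted total:
  Lab reports 67.2 × 0.05 = 3.36
  Portfolio 68 × 0.06 = 4.08
  Quizzes 78 × 0.18 = 14.04
  Final exam 99 × 0.26 = 25.74
  Oral exam 92 × 0.07 = 6.44
  Discussion 91.5 × 0.3 = 27.45
  Problem sets 61 × 0.08 = 4.88
Sum = 85.99
85.99 is ≥ 64.5 and < 86 → Proficient

Proficient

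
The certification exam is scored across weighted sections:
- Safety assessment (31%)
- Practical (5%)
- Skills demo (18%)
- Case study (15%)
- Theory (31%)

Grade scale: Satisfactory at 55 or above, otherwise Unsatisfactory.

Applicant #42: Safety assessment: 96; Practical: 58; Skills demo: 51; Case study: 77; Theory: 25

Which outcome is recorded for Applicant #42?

Weighted total:
  Safety assessment 96 × 0.31 = 29.76
  Practical 58 × 0.05 = 2.9
  Skills demo 51 × 0.18 = 9.18
  Case study 77 × 0.15 = 11.55
  Theory 25 × 0.31 = 7.75
Sum = 61.14
61.14 ≥ 55 → Satisfactory

Satisfactory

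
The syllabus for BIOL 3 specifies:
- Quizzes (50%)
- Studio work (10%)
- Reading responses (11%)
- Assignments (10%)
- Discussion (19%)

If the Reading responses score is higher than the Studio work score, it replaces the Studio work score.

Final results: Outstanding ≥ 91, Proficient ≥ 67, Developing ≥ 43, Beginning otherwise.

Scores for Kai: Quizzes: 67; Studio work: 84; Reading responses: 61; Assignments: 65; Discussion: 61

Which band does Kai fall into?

Developing

Reading responses (61) ≤ Studio work (84), so Studio work stays at 84.
Weighted total:
  Quizzes 67 × 0.5 = 33.5
  Studio work 84 × 0.1 = 8.4
  Reading responses 61 × 0.11 = 6.71
  Assignments 65 × 0.1 = 6.5
  Discussion 61 × 0.19 = 11.59
Sum = 66.7
66.7 is ≥ 43 and < 67 → Developing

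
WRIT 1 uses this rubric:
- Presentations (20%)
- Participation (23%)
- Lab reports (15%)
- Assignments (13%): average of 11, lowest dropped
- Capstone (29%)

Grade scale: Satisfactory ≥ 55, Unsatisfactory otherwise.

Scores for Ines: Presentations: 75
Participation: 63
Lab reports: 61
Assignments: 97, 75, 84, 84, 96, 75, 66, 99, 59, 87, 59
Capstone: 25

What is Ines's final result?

Assignments: drop 59 → average of remaining 10 = 822/10 = 82.2
Weighted total:
  Presentations 75 × 0.2 = 15
  Participation 63 × 0.23 = 14.49
  Lab reports 61 × 0.15 = 9.15
  Assignments 82.2 × 0.13 = 10.686
  Capstone 25 × 0.29 = 7.25
Sum = 56.576
56.576 ≥ 55 → Satisfactory

Satisfactory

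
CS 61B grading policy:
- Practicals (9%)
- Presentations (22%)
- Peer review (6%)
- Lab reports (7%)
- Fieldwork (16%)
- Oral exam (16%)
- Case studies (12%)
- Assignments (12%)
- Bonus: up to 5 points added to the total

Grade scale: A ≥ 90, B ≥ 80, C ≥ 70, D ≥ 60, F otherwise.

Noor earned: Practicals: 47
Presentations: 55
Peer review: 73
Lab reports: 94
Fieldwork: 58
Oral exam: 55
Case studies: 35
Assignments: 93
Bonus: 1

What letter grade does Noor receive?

Weighted total:
  Practicals 47 × 0.09 = 4.23
  Presentations 55 × 0.22 = 12.1
  Peer review 73 × 0.06 = 4.38
  Lab reports 94 × 0.07 = 6.58
  Fieldwork 58 × 0.16 = 9.28
  Oral exam 55 × 0.16 = 8.8
  Case studies 35 × 0.12 = 4.2
  Assignments 93 × 0.12 = 11.16
Sum = 60.73
Bonus: 60.73 + 1 = 61.73
61.73 is ≥ 60 and < 70 → D

D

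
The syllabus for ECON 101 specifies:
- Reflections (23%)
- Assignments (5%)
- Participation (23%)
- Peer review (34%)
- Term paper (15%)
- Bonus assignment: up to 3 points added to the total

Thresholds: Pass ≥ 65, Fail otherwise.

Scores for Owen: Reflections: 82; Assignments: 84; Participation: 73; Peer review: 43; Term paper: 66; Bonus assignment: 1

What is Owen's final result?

Pass

Weighted total:
  Reflections 82 × 0.23 = 18.86
  Assignments 84 × 0.05 = 4.2
  Participation 73 × 0.23 = 16.79
  Peer review 43 × 0.34 = 14.62
  Term paper 66 × 0.15 = 9.9
Sum = 64.37
Bonus assignment: 64.37 + 1 = 65.37
65.37 ≥ 65 → Pass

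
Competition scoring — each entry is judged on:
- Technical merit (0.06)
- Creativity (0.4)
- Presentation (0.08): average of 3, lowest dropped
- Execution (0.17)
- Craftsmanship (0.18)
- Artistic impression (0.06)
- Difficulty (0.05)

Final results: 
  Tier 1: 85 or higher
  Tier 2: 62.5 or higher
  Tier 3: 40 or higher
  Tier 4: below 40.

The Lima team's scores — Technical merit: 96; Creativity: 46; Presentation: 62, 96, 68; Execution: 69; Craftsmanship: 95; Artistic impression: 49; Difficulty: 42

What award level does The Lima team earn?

Presentation: drop 62 → average of remaining 2 = 164/2 = 82
Weighted total:
  Technical merit 96 × 0.06 = 5.76
  Creativity 46 × 0.4 = 18.4
  Presentation 82 × 0.08 = 6.56
  Execution 69 × 0.17 = 11.73
  Craftsmanship 95 × 0.18 = 17.1
  Artistic impression 49 × 0.06 = 2.94
  Difficulty 42 × 0.05 = 2.1
Sum = 64.59
64.59 is ≥ 62.5 and < 85 → Tier 2

Tier 2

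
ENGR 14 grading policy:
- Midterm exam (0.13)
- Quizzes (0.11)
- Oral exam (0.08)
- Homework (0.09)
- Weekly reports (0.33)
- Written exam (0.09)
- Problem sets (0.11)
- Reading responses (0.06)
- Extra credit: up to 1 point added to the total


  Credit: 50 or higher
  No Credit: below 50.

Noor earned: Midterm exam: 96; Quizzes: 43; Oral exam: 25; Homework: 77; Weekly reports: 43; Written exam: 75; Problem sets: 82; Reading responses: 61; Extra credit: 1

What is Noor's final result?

Credit

Weighted total:
  Midterm exam 96 × 0.13 = 12.48
  Quizzes 43 × 0.11 = 4.73
  Oral exam 25 × 0.08 = 2
  Homework 77 × 0.09 = 6.93
  Weekly reports 43 × 0.33 = 14.19
  Written exam 75 × 0.09 = 6.75
  Problem sets 82 × 0.11 = 9.02
  Reading responses 61 × 0.06 = 3.66
Sum = 59.76
Extra credit: 59.76 + 1 = 60.76
60.76 ≥ 50 → Credit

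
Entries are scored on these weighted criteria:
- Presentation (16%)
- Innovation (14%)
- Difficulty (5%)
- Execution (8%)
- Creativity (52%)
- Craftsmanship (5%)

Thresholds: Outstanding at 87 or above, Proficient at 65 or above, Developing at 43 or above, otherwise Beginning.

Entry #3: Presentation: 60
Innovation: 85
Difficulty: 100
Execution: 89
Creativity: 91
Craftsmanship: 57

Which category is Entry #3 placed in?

Weighted total:
  Presentation 60 × 0.16 = 9.6
  Innovation 85 × 0.14 = 11.9
  Difficulty 100 × 0.05 = 5
  Execution 89 × 0.08 = 7.12
  Creativity 91 × 0.52 = 47.32
  Craftsmanship 57 × 0.05 = 2.85
Sum = 83.79
83.79 is ≥ 65 and < 87 → Proficient

Proficient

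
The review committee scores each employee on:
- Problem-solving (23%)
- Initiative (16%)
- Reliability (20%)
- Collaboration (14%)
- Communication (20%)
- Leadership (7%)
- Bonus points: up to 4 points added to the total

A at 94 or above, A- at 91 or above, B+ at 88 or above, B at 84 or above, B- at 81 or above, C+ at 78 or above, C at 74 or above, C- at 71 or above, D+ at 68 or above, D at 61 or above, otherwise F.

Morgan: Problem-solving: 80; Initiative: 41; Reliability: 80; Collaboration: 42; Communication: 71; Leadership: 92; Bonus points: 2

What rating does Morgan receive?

D+

Weighted total:
  Problem-solving 80 × 0.23 = 18.4
  Initiative 41 × 0.16 = 6.56
  Reliability 80 × 0.2 = 16
  Collaboration 42 × 0.14 = 5.88
  Communication 71 × 0.2 = 14.2
  Leadership 92 × 0.07 = 6.44
Sum = 67.48
Bonus points: 67.48 + 2 = 69.48
69.48 is ≥ 68 and < 71 → D+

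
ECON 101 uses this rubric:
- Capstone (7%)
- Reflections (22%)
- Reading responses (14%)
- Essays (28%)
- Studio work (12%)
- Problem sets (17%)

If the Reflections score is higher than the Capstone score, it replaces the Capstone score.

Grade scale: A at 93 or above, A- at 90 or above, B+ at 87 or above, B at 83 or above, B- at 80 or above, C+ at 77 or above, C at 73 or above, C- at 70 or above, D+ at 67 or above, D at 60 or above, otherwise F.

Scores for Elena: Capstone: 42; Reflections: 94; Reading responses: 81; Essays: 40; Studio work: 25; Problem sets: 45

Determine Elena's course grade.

Reflections (94) > Capstone (42), so Capstone counts as 94.
Weighted total:
  Capstone 94 × 0.07 = 6.58
  Reflections 94 × 0.22 = 20.68
  Reading responses 81 × 0.14 = 11.34
  Essays 40 × 0.28 = 11.2
  Studio work 25 × 0.12 = 3
  Problem sets 45 × 0.17 = 7.65
Sum = 60.45
60.45 is ≥ 60 and < 67 → D

D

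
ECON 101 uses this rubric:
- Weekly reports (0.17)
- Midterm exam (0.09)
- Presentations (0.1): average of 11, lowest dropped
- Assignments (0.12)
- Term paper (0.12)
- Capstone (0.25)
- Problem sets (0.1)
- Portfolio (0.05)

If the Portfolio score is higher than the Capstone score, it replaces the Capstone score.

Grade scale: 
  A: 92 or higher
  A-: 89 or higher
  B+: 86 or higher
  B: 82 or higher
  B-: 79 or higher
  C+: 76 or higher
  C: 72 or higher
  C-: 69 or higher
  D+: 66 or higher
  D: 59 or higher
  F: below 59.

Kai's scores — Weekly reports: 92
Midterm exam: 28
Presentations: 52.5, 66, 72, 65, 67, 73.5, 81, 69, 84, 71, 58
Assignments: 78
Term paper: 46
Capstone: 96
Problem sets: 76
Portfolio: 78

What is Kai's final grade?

Presentations: drop 52.5 → average of remaining 10 = 706.5/10 = 70.65
Portfolio (78) ≤ Capstone (96), so Capstone stays at 96.
Weighted total:
  Weekly reports 92 × 0.17 = 15.64
  Midterm exam 28 × 0.09 = 2.52
  Presentations 70.65 × 0.1 = 7.065
  Assignments 78 × 0.12 = 9.36
  Term paper 46 × 0.12 = 5.52
  Capstone 96 × 0.25 = 24
  Problem sets 76 × 0.1 = 7.6
  Portfolio 78 × 0.05 = 3.9
Sum = 75.605
75.605 is ≥ 72 and < 76 → C

C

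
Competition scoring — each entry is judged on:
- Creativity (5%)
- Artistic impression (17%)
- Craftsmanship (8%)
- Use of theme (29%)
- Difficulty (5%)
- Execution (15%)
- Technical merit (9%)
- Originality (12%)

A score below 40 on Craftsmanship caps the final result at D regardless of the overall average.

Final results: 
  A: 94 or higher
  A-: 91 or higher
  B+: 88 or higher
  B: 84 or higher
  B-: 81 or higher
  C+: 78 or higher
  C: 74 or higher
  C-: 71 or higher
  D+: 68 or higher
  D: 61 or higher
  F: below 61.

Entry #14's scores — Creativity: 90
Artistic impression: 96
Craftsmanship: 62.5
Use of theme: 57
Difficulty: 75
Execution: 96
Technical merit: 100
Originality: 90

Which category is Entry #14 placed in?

Craftsmanship score 62.5 ≥ 40: minimum met.
Weighted total:
  Creativity 90 × 0.05 = 4.5
  Artistic impression 96 × 0.17 = 16.32
  Craftsmanship 62.5 × 0.08 = 5
  Use of theme 57 × 0.29 = 16.53
  Difficulty 75 × 0.05 = 3.75
  Execution 96 × 0.15 = 14.4
  Technical merit 100 × 0.09 = 9
  Originality 90 × 0.12 = 10.8
Sum = 80.3
80.3 is ≥ 78 and < 81 → C+

C+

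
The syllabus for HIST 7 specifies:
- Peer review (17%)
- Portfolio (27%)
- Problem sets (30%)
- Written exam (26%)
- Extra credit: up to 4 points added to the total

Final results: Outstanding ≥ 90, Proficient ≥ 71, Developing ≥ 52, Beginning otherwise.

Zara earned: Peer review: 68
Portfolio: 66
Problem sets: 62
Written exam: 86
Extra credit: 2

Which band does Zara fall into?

Weighted total:
  Peer review 68 × 0.17 = 11.56
  Portfolio 66 × 0.27 = 17.82
  Problem sets 62 × 0.3 = 18.6
  Written exam 86 × 0.26 = 22.36
Sum = 70.34
Extra credit: 70.34 + 2 = 72.34
72.34 is ≥ 71 and < 90 → Proficient

Proficient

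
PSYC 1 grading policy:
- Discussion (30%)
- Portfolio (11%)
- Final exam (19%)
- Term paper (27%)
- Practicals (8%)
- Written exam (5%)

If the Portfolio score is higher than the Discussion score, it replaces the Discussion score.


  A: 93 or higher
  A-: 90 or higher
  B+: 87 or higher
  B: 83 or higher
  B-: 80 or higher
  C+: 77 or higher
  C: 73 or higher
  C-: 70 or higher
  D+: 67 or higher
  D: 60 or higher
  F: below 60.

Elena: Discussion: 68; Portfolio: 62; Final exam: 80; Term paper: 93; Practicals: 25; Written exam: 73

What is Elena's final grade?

Portfolio (62) ≤ Discussion (68), so Discussion stays at 68.
Weighted total:
  Discussion 68 × 0.3 = 20.4
  Portfolio 62 × 0.11 = 6.82
  Final exam 80 × 0.19 = 15.2
  Term paper 93 × 0.27 = 25.11
  Practicals 25 × 0.08 = 2
  Written exam 73 × 0.05 = 3.65
Sum = 73.18
73.18 is ≥ 73 and < 77 → C

C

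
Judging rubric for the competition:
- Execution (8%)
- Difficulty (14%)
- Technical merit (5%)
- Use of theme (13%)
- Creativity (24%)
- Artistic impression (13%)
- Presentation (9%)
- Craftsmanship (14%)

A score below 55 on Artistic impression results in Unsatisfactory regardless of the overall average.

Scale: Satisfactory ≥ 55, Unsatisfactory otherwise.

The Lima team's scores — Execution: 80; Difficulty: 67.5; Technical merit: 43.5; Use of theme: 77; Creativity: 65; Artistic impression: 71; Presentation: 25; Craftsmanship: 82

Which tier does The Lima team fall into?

Satisfactory

Artistic impression score 71 ≥ 55: minimum met.
Weighted total:
  Execution 80 × 0.08 = 6.4
  Difficulty 67.5 × 0.14 = 9.45
  Technical merit 43.5 × 0.05 = 2.175
  Use of theme 77 × 0.13 = 10.01
  Creativity 65 × 0.24 = 15.6
  Artistic impression 71 × 0.13 = 9.23
  Presentation 25 × 0.09 = 2.25
  Craftsmanship 82 × 0.14 = 11.48
Sum = 66.595
66.595 ≥ 55 → Satisfactory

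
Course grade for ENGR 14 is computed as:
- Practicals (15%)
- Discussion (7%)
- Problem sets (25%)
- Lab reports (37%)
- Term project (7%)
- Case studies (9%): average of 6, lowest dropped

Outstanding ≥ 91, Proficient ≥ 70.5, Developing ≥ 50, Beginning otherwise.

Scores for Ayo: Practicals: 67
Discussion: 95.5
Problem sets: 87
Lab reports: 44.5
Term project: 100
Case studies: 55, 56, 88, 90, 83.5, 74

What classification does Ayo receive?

Case studies: drop 55 → average of remaining 5 = 391.5/5 = 78.3
Weighted total:
  Practicals 67 × 0.15 = 10.05
  Discussion 95.5 × 0.07 = 6.685
  Problem sets 87 × 0.25 = 21.75
  Lab reports 44.5 × 0.37 = 16.465
  Term project 100 × 0.07 = 7
  Case studies 78.3 × 0.09 = 7.047
Sum = 68.997
68.997 is ≥ 50 and < 70.5 → Developing

Developing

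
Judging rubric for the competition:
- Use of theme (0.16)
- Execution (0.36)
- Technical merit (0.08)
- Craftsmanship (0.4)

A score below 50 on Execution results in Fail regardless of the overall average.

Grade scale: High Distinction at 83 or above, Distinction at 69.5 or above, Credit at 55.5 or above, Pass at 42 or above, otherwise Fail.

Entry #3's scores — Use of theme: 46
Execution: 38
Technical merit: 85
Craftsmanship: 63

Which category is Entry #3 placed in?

Fail

Execution score 38 < 50: minimum not met.
Weighted total:
  Use of theme 46 × 0.16 = 7.36
  Execution 38 × 0.36 = 13.68
  Technical merit 85 × 0.08 = 6.8
  Craftsmanship 63 × 0.4 = 25.2
Sum = 53.04
Because the Execution minimum was not met, the result is Fail.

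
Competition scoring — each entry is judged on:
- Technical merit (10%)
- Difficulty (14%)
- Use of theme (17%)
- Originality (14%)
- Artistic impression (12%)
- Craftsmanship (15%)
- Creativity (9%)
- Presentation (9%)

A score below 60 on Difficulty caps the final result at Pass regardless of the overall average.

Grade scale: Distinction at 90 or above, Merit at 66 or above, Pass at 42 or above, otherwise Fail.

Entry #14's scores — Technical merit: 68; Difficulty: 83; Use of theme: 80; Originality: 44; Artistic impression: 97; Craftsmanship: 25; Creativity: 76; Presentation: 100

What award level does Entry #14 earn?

Merit

Difficulty score 83 ≥ 60: minimum met.
Weighted total:
  Technical merit 68 × 0.1 = 6.8
  Difficulty 83 × 0.14 = 11.62
  Use of theme 80 × 0.17 = 13.6
  Originality 44 × 0.14 = 6.16
  Artistic impression 97 × 0.12 = 11.64
  Craftsmanship 25 × 0.15 = 3.75
  Creativity 76 × 0.09 = 6.84
  Presentation 100 × 0.09 = 9
Sum = 69.41
69.41 is ≥ 66 and < 90 → Merit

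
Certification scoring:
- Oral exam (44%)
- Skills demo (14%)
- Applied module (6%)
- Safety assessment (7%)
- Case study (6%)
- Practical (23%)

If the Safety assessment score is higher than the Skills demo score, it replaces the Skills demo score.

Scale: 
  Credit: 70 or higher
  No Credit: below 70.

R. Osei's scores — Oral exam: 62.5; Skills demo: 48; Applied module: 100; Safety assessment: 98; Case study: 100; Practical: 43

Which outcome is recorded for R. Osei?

Safety assessment (98) > Skills demo (48), so Skills demo counts as 98.
Weighted total:
  Oral exam 62.5 × 0.44 = 27.5
  Skills demo 98 × 0.14 = 13.72
  Applied module 100 × 0.06 = 6
  Safety assessment 98 × 0.07 = 6.86
  Case study 100 × 0.06 = 6
  Practical 43 × 0.23 = 9.89
Sum = 69.97
69.97 < 70 → No Credit

No Credit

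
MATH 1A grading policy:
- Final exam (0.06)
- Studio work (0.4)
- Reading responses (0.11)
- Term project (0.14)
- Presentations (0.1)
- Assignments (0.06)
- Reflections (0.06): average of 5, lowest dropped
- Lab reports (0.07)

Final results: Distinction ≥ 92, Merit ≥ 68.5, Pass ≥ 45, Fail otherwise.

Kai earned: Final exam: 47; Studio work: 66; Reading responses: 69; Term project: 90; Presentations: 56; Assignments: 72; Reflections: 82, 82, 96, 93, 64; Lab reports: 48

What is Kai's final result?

Reflections: drop 64 → average of remaining 4 = 353/4 = 88.25
Weighted total:
  Final exam 47 × 0.06 = 2.82
  Studio work 66 × 0.4 = 26.4
  Reading responses 69 × 0.11 = 7.59
  Term project 90 × 0.14 = 12.6
  Presentations 56 × 0.1 = 5.6
  Assignments 72 × 0.06 = 4.32
  Reflections 88.25 × 0.06 = 5.295
  Lab reports 48 × 0.07 = 3.36
Sum = 67.985
67.985 is ≥ 45 and < 68.5 → Pass

Pass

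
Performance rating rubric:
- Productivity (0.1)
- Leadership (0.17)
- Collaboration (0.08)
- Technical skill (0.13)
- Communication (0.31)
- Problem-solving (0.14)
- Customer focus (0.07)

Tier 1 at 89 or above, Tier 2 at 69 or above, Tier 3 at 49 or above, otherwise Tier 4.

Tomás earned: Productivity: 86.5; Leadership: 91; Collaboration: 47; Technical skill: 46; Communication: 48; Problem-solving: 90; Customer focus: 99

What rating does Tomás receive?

Weighted total:
  Productivity 86.5 × 0.1 = 8.65
  Leadership 91 × 0.17 = 15.47
  Collaboration 47 × 0.08 = 3.76
  Technical skill 46 × 0.13 = 5.98
  Communication 48 × 0.31 = 14.88
  Problem-solving 90 × 0.14 = 12.6
  Customer focus 99 × 0.07 = 6.93
Sum = 68.27
68.27 is ≥ 49 and < 69 → Tier 3

Tier 3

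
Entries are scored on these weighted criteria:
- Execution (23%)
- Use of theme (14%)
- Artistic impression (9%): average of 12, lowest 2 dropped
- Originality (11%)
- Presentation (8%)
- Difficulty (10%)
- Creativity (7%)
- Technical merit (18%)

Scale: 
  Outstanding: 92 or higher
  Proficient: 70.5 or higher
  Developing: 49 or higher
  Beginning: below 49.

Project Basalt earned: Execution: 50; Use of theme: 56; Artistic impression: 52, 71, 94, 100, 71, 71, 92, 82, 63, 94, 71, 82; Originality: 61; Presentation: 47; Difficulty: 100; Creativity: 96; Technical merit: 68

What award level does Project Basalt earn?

Artistic impression: drop 52, 63 → average of remaining 10 = 828/10 = 82.8
Weighted total:
  Execution 50 × 0.23 = 11.5
  Use of theme 56 × 0.14 = 7.84
  Artistic impression 82.8 × 0.09 = 7.452
  Originality 61 × 0.11 = 6.71
  Presentation 47 × 0.08 = 3.76
  Difficulty 100 × 0.1 = 10
  Creativity 96 × 0.07 = 6.72
  Technical merit 68 × 0.18 = 12.24
Sum = 66.222
66.222 is ≥ 49 and < 70.5 → Developing

Developing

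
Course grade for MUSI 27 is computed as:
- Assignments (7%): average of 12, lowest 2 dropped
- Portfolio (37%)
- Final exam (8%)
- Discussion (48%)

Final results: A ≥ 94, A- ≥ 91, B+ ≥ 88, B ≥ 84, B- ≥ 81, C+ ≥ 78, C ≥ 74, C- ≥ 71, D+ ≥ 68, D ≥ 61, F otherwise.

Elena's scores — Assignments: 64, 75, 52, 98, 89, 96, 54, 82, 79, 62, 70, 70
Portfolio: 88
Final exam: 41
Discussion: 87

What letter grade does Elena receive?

B-

Assignments: drop 52, 54 → average of remaining 10 = 785/10 = 78.5
Weighted total:
  Assignments 78.5 × 0.07 = 5.495
  Portfolio 88 × 0.37 = 32.56
  Final exam 41 × 0.08 = 3.28
  Discussion 87 × 0.48 = 41.76
Sum = 83.095
83.095 is ≥ 81 and < 84 → B-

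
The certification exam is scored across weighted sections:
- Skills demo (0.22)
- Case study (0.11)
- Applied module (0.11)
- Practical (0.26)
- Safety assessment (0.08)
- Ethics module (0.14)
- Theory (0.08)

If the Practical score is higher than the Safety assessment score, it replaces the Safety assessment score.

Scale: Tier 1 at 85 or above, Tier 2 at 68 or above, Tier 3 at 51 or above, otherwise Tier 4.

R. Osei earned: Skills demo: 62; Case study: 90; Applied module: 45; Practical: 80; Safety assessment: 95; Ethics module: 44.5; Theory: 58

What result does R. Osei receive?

Tier 3

Practical (80) ≤ Safety assessment (95), so Safety assessment stays at 95.
Weighted total:
  Skills demo 62 × 0.22 = 13.64
  Case study 90 × 0.11 = 9.9
  Applied module 45 × 0.11 = 4.95
  Practical 80 × 0.26 = 20.8
  Safety assessment 95 × 0.08 = 7.6
  Ethics module 44.5 × 0.14 = 6.23
  Theory 58 × 0.08 = 4.64
Sum = 67.76
67.76 is ≥ 51 and < 68 → Tier 3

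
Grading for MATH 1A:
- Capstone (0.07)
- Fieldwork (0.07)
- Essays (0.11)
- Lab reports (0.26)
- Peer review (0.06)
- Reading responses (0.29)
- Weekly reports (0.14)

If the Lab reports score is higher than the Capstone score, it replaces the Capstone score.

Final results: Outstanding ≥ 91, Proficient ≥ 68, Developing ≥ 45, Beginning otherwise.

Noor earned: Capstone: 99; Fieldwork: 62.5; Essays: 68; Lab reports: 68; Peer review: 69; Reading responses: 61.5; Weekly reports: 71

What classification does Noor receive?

Lab reports (68) ≤ Capstone (99), so Capstone stays at 99.
Weighted total:
  Capstone 99 × 0.07 = 6.93
  Fieldwork 62.5 × 0.07 = 4.375
  Essays 68 × 0.11 = 7.48
  Lab reports 68 × 0.26 = 17.68
  Peer review 69 × 0.06 = 4.14
  Reading responses 61.5 × 0.29 = 17.835
  Weekly reports 71 × 0.14 = 9.94
Sum = 68.38
68.38 is ≥ 68 and < 91 → Proficient

Proficient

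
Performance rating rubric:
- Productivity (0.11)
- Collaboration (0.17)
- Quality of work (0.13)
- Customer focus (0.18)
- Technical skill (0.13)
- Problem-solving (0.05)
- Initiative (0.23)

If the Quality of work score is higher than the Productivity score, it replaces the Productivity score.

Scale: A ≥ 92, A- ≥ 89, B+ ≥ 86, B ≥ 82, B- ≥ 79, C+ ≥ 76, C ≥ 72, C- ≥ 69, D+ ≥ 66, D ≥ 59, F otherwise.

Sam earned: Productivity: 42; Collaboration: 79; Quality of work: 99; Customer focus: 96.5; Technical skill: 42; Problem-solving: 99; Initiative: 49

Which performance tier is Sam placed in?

C+

Quality of work (99) > Productivity (42), so Productivity counts as 99.
Weighted total:
  Productivity 99 × 0.11 = 10.89
  Collaboration 79 × 0.17 = 13.43
  Quality of work 99 × 0.13 = 12.87
  Customer focus 96.5 × 0.18 = 17.37
  Technical skill 42 × 0.13 = 5.46
  Problem-solving 99 × 0.05 = 4.95
  Initiative 49 × 0.23 = 11.27
Sum = 76.24
76.24 is ≥ 76 and < 79 → C+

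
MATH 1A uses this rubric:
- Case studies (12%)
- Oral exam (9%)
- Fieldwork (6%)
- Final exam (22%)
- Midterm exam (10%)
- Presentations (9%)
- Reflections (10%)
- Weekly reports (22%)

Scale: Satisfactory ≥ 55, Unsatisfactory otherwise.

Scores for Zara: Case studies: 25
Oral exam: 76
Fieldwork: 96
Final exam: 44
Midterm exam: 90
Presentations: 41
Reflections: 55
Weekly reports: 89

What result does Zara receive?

Satisfactory

Weighted total:
  Case studies 25 × 0.12 = 3
  Oral exam 76 × 0.09 = 6.84
  Fieldwork 96 × 0.06 = 5.76
  Final exam 44 × 0.22 = 9.68
  Midterm exam 90 × 0.1 = 9
  Presentations 41 × 0.09 = 3.69
  Reflections 55 × 0.1 = 5.5
  Weekly reports 89 × 0.22 = 19.58
Sum = 63.05
63.05 ≥ 55 → Satisfactory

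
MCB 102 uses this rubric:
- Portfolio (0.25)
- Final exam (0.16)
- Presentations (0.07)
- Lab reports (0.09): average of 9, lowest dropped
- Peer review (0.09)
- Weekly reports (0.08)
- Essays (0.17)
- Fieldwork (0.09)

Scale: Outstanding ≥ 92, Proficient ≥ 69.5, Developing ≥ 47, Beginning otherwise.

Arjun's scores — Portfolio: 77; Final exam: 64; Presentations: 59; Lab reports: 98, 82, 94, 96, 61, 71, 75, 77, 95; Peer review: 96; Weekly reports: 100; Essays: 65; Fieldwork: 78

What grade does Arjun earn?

Proficient

Lab reports: drop 61 → average of remaining 8 = 688/8 = 86
Weighted total:
  Portfolio 77 × 0.25 = 19.25
  Final exam 64 × 0.16 = 10.24
  Presentations 59 × 0.07 = 4.13
  Lab reports 86 × 0.09 = 7.74
  Peer review 96 × 0.09 = 8.64
  Weekly reports 100 × 0.08 = 8
  Essays 65 × 0.17 = 11.05
  Fieldwork 78 × 0.09 = 7.02
Sum = 76.07
76.07 is ≥ 69.5 and < 92 → Proficient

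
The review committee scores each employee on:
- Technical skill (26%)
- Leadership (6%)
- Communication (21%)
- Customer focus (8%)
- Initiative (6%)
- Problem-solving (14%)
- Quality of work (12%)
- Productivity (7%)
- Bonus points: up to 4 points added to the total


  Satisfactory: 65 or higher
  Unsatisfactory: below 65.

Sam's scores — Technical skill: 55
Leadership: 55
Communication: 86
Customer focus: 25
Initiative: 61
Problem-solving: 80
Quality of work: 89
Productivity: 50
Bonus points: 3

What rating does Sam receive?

Satisfactory

Weighted total:
  Technical skill 55 × 0.26 = 14.3
  Leadership 55 × 0.06 = 3.3
  Communication 86 × 0.21 = 18.06
  Customer focus 25 × 0.08 = 2
  Initiative 61 × 0.06 = 3.66
  Problem-solving 80 × 0.14 = 11.2
  Quality of work 89 × 0.12 = 10.68
  Productivity 50 × 0.07 = 3.5
Sum = 66.7
Bonus points: 66.7 + 3 = 69.7
69.7 ≥ 65 → Satisfactory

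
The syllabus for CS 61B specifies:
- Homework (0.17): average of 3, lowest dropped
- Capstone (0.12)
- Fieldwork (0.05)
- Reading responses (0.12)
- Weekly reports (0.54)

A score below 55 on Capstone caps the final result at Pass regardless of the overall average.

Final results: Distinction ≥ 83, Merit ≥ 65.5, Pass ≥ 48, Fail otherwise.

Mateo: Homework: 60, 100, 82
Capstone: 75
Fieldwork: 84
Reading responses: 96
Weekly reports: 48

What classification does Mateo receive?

Merit

Homework: drop 60 → average of remaining 2 = 182/2 = 91
Capstone score 75 ≥ 55: minimum met.
Weighted total:
  Homework 91 × 0.17 = 15.47
  Capstone 75 × 0.12 = 9
  Fieldwork 84 × 0.05 = 4.2
  Reading responses 96 × 0.12 = 11.52
  Weekly reports 48 × 0.54 = 25.92
Sum = 66.11
66.11 is ≥ 65.5 and < 83 → Merit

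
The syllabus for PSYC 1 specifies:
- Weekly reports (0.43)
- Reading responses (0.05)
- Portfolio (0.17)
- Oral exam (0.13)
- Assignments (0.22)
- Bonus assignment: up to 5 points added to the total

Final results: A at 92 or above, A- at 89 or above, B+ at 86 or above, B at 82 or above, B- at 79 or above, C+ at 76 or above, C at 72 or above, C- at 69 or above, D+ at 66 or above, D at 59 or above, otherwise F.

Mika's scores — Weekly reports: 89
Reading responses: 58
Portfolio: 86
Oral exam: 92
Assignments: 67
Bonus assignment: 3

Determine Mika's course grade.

B

Weighted total:
  Weekly reports 89 × 0.43 = 38.27
  Reading responses 58 × 0.05 = 2.9
  Portfolio 86 × 0.17 = 14.62
  Oral exam 92 × 0.13 = 11.96
  Assignments 67 × 0.22 = 14.74
Sum = 82.49
Bonus assignment: 82.49 + 3 = 85.49
85.49 is ≥ 82 and < 86 → B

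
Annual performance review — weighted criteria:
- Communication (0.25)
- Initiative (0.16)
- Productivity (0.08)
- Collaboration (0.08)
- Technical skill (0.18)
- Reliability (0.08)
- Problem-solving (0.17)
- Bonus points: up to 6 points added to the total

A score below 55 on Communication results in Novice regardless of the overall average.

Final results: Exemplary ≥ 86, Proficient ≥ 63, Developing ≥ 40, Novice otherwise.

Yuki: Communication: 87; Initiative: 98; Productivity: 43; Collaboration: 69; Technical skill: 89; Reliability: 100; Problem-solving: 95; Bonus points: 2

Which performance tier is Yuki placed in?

Communication score 87 ≥ 55: minimum met.
Weighted total:
  Communication 87 × 0.25 = 21.75
  Initiative 98 × 0.16 = 15.68
  Productivity 43 × 0.08 = 3.44
  Collaboration 69 × 0.08 = 5.52
  Technical skill 89 × 0.18 = 16.02
  Reliability 100 × 0.08 = 8
  Problem-solving 95 × 0.17 = 16.15
Sum = 86.56
Bonus points: 86.56 + 2 = 88.56
88.56 ≥ 86 → Exemplary

Exemplary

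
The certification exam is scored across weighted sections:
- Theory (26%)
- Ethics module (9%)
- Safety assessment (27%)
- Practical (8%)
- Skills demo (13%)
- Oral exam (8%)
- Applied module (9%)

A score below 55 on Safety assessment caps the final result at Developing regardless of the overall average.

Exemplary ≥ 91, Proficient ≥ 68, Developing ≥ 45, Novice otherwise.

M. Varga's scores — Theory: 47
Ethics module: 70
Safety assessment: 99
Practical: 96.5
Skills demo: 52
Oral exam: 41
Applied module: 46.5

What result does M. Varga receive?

Developing

Safety assessment score 99 ≥ 55: minimum met.
Weighted total:
  Theory 47 × 0.26 = 12.22
  Ethics module 70 × 0.09 = 6.3
  Safety assessment 99 × 0.27 = 26.73
  Practical 96.5 × 0.08 = 7.72
  Skills demo 52 × 0.13 = 6.76
  Oral exam 41 × 0.08 = 3.28
  Applied module 46.5 × 0.09 = 4.185
Sum = 67.195
67.195 is ≥ 45 and < 68 → Developing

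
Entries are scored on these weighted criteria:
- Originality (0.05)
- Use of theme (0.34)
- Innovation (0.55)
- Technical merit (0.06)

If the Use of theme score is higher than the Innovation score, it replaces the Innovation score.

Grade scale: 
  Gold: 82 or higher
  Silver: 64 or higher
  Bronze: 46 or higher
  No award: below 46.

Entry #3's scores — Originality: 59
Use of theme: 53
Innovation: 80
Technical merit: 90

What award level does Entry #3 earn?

Silver

Use of theme (53) ≤ Innovation (80), so Innovation stays at 80.
Weighted total:
  Originality 59 × 0.05 = 2.95
  Use of theme 53 × 0.34 = 18.02
  Innovation 80 × 0.55 = 44
  Technical merit 90 × 0.06 = 5.4
Sum = 70.37
70.37 is ≥ 64 and < 82 → Silver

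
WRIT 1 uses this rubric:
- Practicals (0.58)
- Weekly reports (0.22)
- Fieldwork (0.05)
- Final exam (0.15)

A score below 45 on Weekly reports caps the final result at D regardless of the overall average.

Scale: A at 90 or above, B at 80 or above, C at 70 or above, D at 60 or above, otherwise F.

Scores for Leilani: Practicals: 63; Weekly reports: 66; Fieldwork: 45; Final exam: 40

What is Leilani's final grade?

F

Weekly reports score 66 ≥ 45: minimum met.
Weighted total:
  Practicals 63 × 0.58 = 36.54
  Weekly reports 66 × 0.22 = 14.52
  Fieldwork 45 × 0.05 = 2.25
  Final exam 40 × 0.15 = 6
Sum = 59.31
59.31 < 60 → F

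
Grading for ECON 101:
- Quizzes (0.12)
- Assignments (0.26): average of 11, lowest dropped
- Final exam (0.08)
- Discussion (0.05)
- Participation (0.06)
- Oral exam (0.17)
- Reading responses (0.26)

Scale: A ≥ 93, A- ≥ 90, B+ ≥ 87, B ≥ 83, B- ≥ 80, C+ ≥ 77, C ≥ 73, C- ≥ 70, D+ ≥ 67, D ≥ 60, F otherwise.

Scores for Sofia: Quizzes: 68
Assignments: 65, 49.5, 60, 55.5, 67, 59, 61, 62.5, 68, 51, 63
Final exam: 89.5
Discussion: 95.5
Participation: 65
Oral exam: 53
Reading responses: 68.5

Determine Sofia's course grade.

Assignments: drop 49.5 → average of remaining 10 = 612/10 = 61.2
Weighted total:
  Quizzes 68 × 0.12 = 8.16
  Assignments 61.2 × 0.26 = 15.912
  Final exam 89.5 × 0.08 = 7.16
  Discussion 95.5 × 0.05 = 4.775
  Participation 65 × 0.06 = 3.9
  Oral exam 53 × 0.17 = 9.01
  Reading responses 68.5 × 0.26 = 17.81
Sum = 66.727
66.727 is ≥ 60 and < 67 → D

D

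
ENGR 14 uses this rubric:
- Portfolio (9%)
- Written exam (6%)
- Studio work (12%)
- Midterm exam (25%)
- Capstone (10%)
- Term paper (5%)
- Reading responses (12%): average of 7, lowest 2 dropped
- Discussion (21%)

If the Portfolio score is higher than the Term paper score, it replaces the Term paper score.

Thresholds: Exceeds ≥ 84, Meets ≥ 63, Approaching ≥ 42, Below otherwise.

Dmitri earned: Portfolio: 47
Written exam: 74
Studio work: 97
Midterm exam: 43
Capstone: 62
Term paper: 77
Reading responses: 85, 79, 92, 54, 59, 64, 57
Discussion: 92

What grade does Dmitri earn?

Meets

Reading responses: drop 54, 57 → average of remaining 5 = 379/5 = 75.8
Portfolio (47) ≤ Term paper (77), so Term paper stays at 77.
Weighted total:
  Portfolio 47 × 0.09 = 4.23
  Written exam 74 × 0.06 = 4.44
  Studio work 97 × 0.12 = 11.64
  Midterm exam 43 × 0.25 = 10.75
  Capstone 62 × 0.1 = 6.2
  Term paper 77 × 0.05 = 3.85
  Reading responses 75.8 × 0.12 = 9.096
  Discussion 92 × 0.21 = 19.32
Sum = 69.526
69.526 is ≥ 63 and < 84 → Meets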